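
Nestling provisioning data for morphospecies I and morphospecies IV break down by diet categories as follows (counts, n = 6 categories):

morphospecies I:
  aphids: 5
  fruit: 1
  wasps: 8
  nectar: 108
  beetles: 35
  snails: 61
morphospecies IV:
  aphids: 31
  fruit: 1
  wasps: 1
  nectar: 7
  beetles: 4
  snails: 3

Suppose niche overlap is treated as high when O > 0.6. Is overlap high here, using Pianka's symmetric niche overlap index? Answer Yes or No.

Proportions for morphospecies I (n=218): 5/218=0.0229, 1/218=0.0046, 8/218=0.0367, 108/218=0.4954, 35/218=0.1606, 61/218=0.2798
Proportions for morphospecies IV (n=47): 31/47=0.6596, 1/47=0.0213, 1/47=0.0213, 7/47=0.1489, 4/47=0.0851, 3/47=0.0638
Σ p₁ᵢp₂ᵢ = 0.015105 + 0.000098 + 0.000782 + 0.073765 + 0.013667 + 0.017851 = 0.121268
Σp_1ᵢ² = 0.0229² + 0.0046² + 0.0367² + 0.4954² + 0.1606² + 0.2798² = 0.000524 + 0.000021 + 0.001347 + 0.245421 + 0.025792 + 0.078288 = 0.351393
Σp_2ᵢ² = 0.6596² + 0.0213² + 0.0213² + 0.1489² + 0.0851² + 0.0638² = 0.435072 + 0.000454 + 0.000454 + 0.022171 + 0.007242 + 0.004070 = 0.469463
O = 0.121268 / √(0.351393 × 0.469463) = 0.121268 / 0.4061601 = 0.2986
O = 0.2986 < 0.6 → No.

No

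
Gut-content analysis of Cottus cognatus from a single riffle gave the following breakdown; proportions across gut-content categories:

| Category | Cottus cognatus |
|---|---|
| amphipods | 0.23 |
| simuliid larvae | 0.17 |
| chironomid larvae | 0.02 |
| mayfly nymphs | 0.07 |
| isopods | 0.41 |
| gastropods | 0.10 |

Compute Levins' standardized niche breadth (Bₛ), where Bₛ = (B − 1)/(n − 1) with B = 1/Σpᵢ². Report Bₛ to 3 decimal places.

0.554

Σpᵢ² = 0.23² + 0.17² + 0.02² + 0.07² + 0.41² + 0.10² = 0.0529 + 0.0289 + 0.0004 + 0.0049 + 0.1681 + 0.0100 = 0.2652
B = 1 / 0.2652 = 3.77074
Bₛ = (B − 1)/(n − 1) = (3.77074 − 1)/(6 − 1) = 2.77074/5 = 0.55415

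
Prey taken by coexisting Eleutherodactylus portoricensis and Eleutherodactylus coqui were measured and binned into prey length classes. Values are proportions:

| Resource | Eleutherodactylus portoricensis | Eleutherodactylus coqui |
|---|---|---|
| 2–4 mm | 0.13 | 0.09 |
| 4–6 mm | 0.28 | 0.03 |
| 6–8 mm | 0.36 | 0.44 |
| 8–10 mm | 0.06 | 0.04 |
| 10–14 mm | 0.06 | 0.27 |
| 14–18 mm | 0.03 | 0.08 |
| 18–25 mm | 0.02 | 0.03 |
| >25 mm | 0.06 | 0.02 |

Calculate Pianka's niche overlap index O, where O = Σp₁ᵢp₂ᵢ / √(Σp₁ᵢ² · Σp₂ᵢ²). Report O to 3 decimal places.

Σ p₁ᵢp₂ᵢ = 0.0117 + 0.0084 + 0.1584 + 0.0024 + 0.0162 + 0.0024 + 0.0006 + 0.0012 = 0.2013
Σp_1ᵢ² = 0.13² + 0.28² + 0.36² + 0.06² + 0.06² + 0.03² + 0.02² + 0.06² = 0.0169 + 0.0784 + 0.1296 + 0.0036 + 0.0036 + 0.0009 + 0.0004 + 0.0036 = 0.2370
Σp_2ᵢ² = 0.09² + 0.03² + 0.44² + 0.04² + 0.27² + 0.08² + 0.03² + 0.02² = 0.0081 + 0.0009 + 0.1936 + 0.0016 + 0.0729 + 0.0064 + 0.0009 + 0.0004 = 0.2848
O = 0.2013 / √(0.2370 × 0.2848) = 0.2013 / 0.259803 = 0.77482

0.775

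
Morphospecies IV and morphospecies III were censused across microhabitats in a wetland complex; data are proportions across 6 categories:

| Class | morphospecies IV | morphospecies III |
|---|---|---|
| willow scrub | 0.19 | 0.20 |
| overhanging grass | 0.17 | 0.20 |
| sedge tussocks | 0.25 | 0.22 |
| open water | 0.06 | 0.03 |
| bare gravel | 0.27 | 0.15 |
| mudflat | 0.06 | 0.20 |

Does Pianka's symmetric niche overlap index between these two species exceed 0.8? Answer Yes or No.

Yes

Σ p₁ᵢp₂ᵢ = 0.0380 + 0.0340 + 0.0550 + 0.0018 + 0.0405 + 0.0120 = 0.1813
Σp_1ᵢ² = 0.19² + 0.17² + 0.25² + 0.06² + 0.27² + 0.06² = 0.0361 + 0.0289 + 0.0625 + 0.0036 + 0.0729 + 0.0036 = 0.2076
Σp_2ᵢ² = 0.20² + 0.20² + 0.22² + 0.03² + 0.15² + 0.20² = 0.0400 + 0.0400 + 0.0484 + 0.0009 + 0.0225 + 0.0400 = 0.1918
O = 0.1813 / √(0.2076 × 0.1918) = 0.1813 / 0.19954 = 0.9086
O = 0.9086 > 0.8 → Yes.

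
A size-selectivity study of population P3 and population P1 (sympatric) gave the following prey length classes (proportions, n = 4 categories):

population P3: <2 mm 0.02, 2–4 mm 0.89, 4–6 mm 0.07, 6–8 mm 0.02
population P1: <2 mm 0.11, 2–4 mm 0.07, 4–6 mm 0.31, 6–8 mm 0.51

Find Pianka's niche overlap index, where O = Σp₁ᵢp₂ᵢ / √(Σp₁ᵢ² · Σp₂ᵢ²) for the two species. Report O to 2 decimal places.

0.18

Σ p₁ᵢp₂ᵢ = 0.0022 + 0.0623 + 0.0217 + 0.0102 = 0.0964
Σp_1ᵢ² = 0.02² + 0.89² + 0.07² + 0.02² = 0.0004 + 0.7921 + 0.0049 + 0.0004 = 0.7978
Σp_2ᵢ² = 0.11² + 0.07² + 0.31² + 0.51² = 0.0121 + 0.0049 + 0.0961 + 0.2601 = 0.3732
O = 0.0964 / √(0.7978 × 0.3732) = 0.0964 / 0.54565 = 0.1767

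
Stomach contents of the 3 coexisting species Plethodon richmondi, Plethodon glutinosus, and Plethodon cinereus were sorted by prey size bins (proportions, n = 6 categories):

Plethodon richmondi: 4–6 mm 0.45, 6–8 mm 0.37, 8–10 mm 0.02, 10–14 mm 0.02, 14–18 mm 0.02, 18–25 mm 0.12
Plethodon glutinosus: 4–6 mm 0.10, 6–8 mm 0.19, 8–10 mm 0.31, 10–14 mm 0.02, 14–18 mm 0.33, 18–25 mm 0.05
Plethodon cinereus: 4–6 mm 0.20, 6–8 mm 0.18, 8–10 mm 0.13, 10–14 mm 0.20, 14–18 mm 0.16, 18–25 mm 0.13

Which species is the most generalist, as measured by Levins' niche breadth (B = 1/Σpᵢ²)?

Σp_richᵢ² = 0.45² + 0.37² + 0.02² + 0.02² + 0.02² + 0.12² = 0.2025 + 0.1369 + 0.0004 + 0.0004 + 0.0004 + 0.0144 = 0.3550
B_rich = 1 / 0.3550 = 2.8169
Σp_glutᵢ² = 0.10² + 0.19² + 0.31² + 0.02² + 0.33² + 0.05² = 0.0100 + 0.0361 + 0.0961 + 0.0004 + 0.1089 + 0.0025 = 0.2540
B_glut = 1 / 0.2540 = 3.9370
Σp_cineᵢ² = 0.20² + 0.18² + 0.13² + 0.20² + 0.16² + 0.13² = 0.0400 + 0.0324 + 0.0169 + 0.0400 + 0.0256 + 0.0169 = 0.1718
B_cine = 1 / 0.1718 = 5.8207
Highest B → broadest niche (most generalist): Plethodon cinereus (B = 5.82).

Plethodon cinereus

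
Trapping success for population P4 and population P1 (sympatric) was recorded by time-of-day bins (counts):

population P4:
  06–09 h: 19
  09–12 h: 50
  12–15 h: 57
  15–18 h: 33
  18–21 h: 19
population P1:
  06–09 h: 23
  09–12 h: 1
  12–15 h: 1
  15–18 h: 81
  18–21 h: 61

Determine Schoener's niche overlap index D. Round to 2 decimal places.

Proportions for population P4 (n=178): 19/178=0.1067, 50/178=0.2809, 57/178=0.3202, 33/178=0.1854, 19/178=0.1067
Proportions for population P1 (n=167): 23/167=0.1377, 1/167=0.0060, 1/167=0.0060, 81/167=0.4850, 61/167=0.3653
Σ|p₁ᵢ − p₂ᵢ| = 0.0310 + 0.2749 + 0.3142 + 0.2996 + 0.2586 = 1.1783
D = 1 − ½ × 1.1783 = 1 − 0.58915 = 0.41085

0.41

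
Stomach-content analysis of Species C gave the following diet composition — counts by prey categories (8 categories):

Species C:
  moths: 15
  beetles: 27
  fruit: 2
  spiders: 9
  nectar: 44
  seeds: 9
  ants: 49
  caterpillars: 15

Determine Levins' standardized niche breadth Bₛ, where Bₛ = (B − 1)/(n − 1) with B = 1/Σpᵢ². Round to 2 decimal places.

0.58

Proportions for Species C (n=170): 15/170=0.0882, 27/170=0.1588, 2/170=0.0118, 9/170=0.0529, 44/170=0.2588, 9/170=0.0529, 49/170=0.2882, 15/170=0.0882
Σpᵢ² = 0.0882² + 0.1588² + 0.0118² + 0.0529² + 0.2588² + 0.0529² + 0.2882² + 0.0882² = 0.007779 + 0.025217 + 0.000139 + 0.002798 + 0.066977 + 0.002798 + 0.083059 + 0.007779 = 0.196546
B = 1 / 0.196546 = 5.0879
Bₛ = (B − 1)/(n − 1) = (5.0879 − 1)/(8 − 1) = 4.0879/7 = 0.5840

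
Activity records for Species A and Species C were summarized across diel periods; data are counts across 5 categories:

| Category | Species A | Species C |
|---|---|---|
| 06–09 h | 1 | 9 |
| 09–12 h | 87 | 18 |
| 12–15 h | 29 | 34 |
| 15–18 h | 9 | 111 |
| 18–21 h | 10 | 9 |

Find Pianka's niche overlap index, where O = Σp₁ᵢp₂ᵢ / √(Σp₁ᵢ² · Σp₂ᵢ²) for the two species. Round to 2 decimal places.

0.33

Proportions for Species A (n=136): 1/136=0.0074, 87/136=0.6397, 29/136=0.2132, 9/136=0.0662, 10/136=0.0735
Proportions for Species C (n=181): 9/181=0.0497, 18/181=0.0994, 34/181=0.1878, 111/181=0.6133, 9/181=0.0497
Σ p₁ᵢp₂ᵢ = 0.000368 + 0.063586 + 0.040039 + 0.040600 + 0.003653 = 0.148246
Σp_1ᵢ² = 0.0074² + 0.6397² + 0.2132² + 0.0662² + 0.0735² = 0.000055 + 0.409216 + 0.045454 + 0.004382 + 0.005402 = 0.464509
Σp_2ᵢ² = 0.0497² + 0.0994² + 0.1878² + 0.6133² + 0.0497² = 0.002470 + 0.009880 + 0.035269 + 0.376137 + 0.002470 = 0.426226
O = 0.148246 / √(0.464509 × 0.426226) = 0.148246 / 0.4449560 = 0.3332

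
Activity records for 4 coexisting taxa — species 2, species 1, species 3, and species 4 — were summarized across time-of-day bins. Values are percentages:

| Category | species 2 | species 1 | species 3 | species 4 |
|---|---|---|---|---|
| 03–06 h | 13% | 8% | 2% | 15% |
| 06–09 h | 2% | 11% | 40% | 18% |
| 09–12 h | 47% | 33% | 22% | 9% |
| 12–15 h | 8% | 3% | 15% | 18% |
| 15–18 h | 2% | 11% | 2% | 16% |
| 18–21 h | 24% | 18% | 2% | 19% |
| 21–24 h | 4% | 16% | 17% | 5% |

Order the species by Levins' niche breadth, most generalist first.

Convert percentages to proportions (divide by 100).
Σp_2ᵢ² = 0.13² + 0.02² + 0.47² + 0.08² + 0.02² + 0.24² + 0.04² = 0.0169 + 0.0004 + 0.2209 + 0.0064 + 0.0004 + 0.0576 + 0.0016 = 0.3042
B_2 = 1 / 0.3042 = 3.2873
Σp_1ᵢ² = 0.08² + 0.11² + 0.33² + 0.03² + 0.11² + 0.18² + 0.16² = 0.0064 + 0.0121 + 0.1089 + 0.0009 + 0.0121 + 0.0324 + 0.0256 = 0.1984
B_1 = 1 / 0.1984 = 5.0403
Σp_3ᵢ² = 0.02² + 0.40² + 0.22² + 0.15² + 0.02² + 0.02² + 0.17² = 0.0004 + 0.1600 + 0.0484 + 0.0225 + 0.0004 + 0.0004 + 0.0289 = 0.2610
B_3 = 1 / 0.2610 = 3.8314
Σp_4ᵢ² = 0.15² + 0.18² + 0.09² + 0.18² + 0.16² + 0.19² + 0.05² = 0.0225 + 0.0324 + 0.0081 + 0.0324 + 0.0256 + 0.0361 + 0.0025 = 0.1596
B_4 = 1 / 0.1596 = 6.2657
Ranking by B (broadest → narrowest): species 4 (6.27) > species 1 (5.04) > species 3 (3.83) > species 2 (3.29)

species 4 > species 1 > species 3 > species 2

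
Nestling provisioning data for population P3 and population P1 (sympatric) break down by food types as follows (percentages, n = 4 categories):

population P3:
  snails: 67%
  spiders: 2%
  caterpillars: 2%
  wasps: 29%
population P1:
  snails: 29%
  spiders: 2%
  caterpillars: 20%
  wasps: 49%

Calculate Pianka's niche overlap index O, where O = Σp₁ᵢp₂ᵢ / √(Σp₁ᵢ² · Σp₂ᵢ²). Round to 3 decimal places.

0.773

Convert percentages to proportions (divide by 100).
Σ p₁ᵢp₂ᵢ = 0.1943 + 0.0004 + 0.0040 + 0.1421 = 0.3408
Σp_1ᵢ² = 0.67² + 0.02² + 0.02² + 0.29² = 0.4489 + 0.0004 + 0.0004 + 0.0841 = 0.5338
Σp_2ᵢ² = 0.29² + 0.02² + 0.20² + 0.49² = 0.0841 + 0.0004 + 0.0400 + 0.2401 = 0.3646
O = 0.3408 / √(0.5338 × 0.3646) = 0.3408 / 0.441162 = 0.77251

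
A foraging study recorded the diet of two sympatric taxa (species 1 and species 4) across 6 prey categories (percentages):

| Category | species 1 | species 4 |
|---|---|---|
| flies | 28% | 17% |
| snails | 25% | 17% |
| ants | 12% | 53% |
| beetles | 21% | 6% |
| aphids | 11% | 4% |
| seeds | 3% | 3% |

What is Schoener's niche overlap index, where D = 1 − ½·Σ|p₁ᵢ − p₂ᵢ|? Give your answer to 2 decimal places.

Convert percentages to proportions (divide by 100).
Σ|p₁ᵢ − p₂ᵢ| = 0.11 + 0.08 + 0.41 + 0.15 + 0.07 + 0.00 = 0.82
D = 1 − ½ × 0.82 = 1 − 0.410 = 0.5900

0.59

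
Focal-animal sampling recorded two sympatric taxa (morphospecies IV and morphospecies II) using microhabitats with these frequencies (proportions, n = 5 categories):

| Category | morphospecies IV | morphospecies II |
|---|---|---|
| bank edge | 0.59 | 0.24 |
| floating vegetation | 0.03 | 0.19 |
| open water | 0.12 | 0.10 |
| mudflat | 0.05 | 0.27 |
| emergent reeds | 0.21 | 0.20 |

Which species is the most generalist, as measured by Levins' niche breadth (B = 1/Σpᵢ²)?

morphospecies II

Σp_IVᵢ² = 0.59² + 0.03² + 0.12² + 0.05² + 0.21² = 0.3481 + 0.0009 + 0.0144 + 0.0025 + 0.0441 = 0.4100
B_IV = 1 / 0.4100 = 2.4390
Σp_IIᵢ² = 0.24² + 0.19² + 0.10² + 0.27² + 0.20² = 0.0576 + 0.0361 + 0.0100 + 0.0729 + 0.0400 = 0.2166
B_II = 1 / 0.2166 = 4.6168
Highest B → broadest niche (most generalist): morphospecies II (B = 4.62).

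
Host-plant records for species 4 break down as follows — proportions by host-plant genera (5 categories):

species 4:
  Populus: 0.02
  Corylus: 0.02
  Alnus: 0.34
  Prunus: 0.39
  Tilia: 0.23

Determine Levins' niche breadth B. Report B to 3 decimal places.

Σpᵢ² = 0.02² + 0.02² + 0.34² + 0.39² + 0.23² = 0.0004 + 0.0004 + 0.1156 + 0.1521 + 0.0529 = 0.3214
B = 1 / 0.3214 = 3.11139

3.111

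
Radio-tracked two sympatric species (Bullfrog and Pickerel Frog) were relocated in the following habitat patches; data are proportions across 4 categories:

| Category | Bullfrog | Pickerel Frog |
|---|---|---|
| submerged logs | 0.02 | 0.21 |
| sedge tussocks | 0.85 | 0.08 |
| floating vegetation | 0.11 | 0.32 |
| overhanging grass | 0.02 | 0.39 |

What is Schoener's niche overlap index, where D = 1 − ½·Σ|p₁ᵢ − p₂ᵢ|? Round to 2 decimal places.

Σ|p₁ᵢ − p₂ᵢ| = 0.19 + 0.77 + 0.21 + 0.37 = 1.54
D = 1 − ½ × 1.54 = 1 − 0.770 = 0.2300

0.23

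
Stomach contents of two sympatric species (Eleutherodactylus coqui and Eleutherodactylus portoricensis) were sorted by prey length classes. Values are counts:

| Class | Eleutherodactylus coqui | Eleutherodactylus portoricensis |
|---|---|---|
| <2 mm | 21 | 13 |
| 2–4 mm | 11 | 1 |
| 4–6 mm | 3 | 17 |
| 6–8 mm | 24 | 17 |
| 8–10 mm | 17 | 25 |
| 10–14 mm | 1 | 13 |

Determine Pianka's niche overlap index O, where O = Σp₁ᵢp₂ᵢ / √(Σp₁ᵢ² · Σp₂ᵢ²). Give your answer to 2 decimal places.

0.79

Proportions for Eleutherodactylus coqui (n=77): 21/77=0.2727, 11/77=0.1429, 3/77=0.0390, 24/77=0.3117, 17/77=0.2208, 1/77=0.0130
Proportions for Eleutherodactylus portoricensis (n=86): 13/86=0.1512, 1/86=0.0116, 17/86=0.1977, 17/86=0.1977, 25/86=0.2907, 13/86=0.1512
Σ p₁ᵢp₂ᵢ = 0.041232 + 0.001658 + 0.007710 + 0.061623 + 0.064187 + 0.001966 = 0.178376
Σp_1ᵢ² = 0.2727² + 0.1429² + 0.0390² + 0.3117² + 0.2208² + 0.0130² = 0.074365 + 0.020420 + 0.001521 + 0.097157 + 0.048753 + 0.000169 = 0.242385
Σp_2ᵢ² = 0.1512² + 0.0116² + 0.1977² + 0.1977² + 0.2907² + 0.1512² = 0.022861 + 0.000135 + 0.039085 + 0.039085 + 0.084506 + 0.022861 = 0.208533
O = 0.178376 / √(0.242385 × 0.208533) = 0.178376 / 0.2248228 = 0.7934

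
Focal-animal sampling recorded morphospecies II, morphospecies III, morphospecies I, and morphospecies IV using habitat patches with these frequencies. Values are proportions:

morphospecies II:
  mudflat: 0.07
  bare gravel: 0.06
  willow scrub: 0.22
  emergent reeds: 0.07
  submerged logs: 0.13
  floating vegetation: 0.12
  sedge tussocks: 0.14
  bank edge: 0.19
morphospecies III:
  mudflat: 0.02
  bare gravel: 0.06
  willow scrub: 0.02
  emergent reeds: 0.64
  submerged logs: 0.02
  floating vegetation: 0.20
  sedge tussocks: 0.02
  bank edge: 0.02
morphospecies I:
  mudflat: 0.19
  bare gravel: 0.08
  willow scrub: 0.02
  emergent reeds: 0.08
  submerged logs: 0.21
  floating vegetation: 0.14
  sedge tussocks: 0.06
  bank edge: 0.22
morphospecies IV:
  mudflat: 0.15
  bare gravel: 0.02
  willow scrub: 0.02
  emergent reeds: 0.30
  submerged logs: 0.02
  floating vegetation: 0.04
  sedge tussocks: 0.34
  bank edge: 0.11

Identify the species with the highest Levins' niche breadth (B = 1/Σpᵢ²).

Σp_IIᵢ² = 0.07² + 0.06² + 0.22² + 0.07² + 0.13² + 0.12² + 0.14² + 0.19² = 0.0049 + 0.0036 + 0.0484 + 0.0049 + 0.0169 + 0.0144 + 0.0196 + 0.0361 = 0.1488
B_II = 1 / 0.1488 = 6.7204
Σp_IIIᵢ² = 0.02² + 0.06² + 0.02² + 0.64² + 0.02² + 0.20² + 0.02² + 0.02² = 0.0004 + 0.0036 + 0.0004 + 0.4096 + 0.0004 + 0.0400 + 0.0004 + 0.0004 = 0.4552
B_III = 1 / 0.4552 = 2.1968
Σp_Iᵢ² = 0.19² + 0.08² + 0.02² + 0.08² + 0.21² + 0.14² + 0.06² + 0.22² = 0.0361 + 0.0064 + 0.0004 + 0.0064 + 0.0441 + 0.0196 + 0.0036 + 0.0484 = 0.1650
B_I = 1 / 0.1650 = 6.0606
Σp_IVᵢ² = 0.15² + 0.02² + 0.02² + 0.30² + 0.02² + 0.04² + 0.34² + 0.11² = 0.0225 + 0.0004 + 0.0004 + 0.0900 + 0.0004 + 0.0016 + 0.1156 + 0.0121 = 0.2430
B_IV = 1 / 0.2430 = 4.1152
Highest B → broadest niche (most generalist): morphospecies II (B = 6.72).

morphospecies II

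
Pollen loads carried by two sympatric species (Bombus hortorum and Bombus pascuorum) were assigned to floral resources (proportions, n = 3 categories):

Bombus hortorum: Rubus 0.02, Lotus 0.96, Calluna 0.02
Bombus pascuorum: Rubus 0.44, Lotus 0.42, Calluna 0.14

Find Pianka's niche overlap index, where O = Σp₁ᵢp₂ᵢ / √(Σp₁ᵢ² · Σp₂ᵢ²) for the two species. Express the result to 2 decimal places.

0.69

Σ p₁ᵢp₂ᵢ = 0.0088 + 0.4032 + 0.0028 = 0.4148
Σp_1ᵢ² = 0.02² + 0.96² + 0.02² = 0.0004 + 0.9216 + 0.0004 = 0.9224
Σp_2ᵢ² = 0.44² + 0.42² + 0.14² = 0.1936 + 0.1764 + 0.0196 = 0.3896
O = 0.4148 / √(0.9224 × 0.3896) = 0.4148 / 0.59947 = 0.6919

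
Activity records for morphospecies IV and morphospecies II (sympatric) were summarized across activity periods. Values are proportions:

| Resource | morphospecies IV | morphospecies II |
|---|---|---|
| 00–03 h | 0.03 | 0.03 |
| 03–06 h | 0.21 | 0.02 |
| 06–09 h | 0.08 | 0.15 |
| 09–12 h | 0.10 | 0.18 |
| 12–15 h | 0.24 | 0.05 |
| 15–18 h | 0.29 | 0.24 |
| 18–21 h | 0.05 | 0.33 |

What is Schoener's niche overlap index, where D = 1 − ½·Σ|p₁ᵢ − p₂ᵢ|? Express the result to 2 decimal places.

Σ|p₁ᵢ − p₂ᵢ| = 0.00 + 0.19 + 0.07 + 0.08 + 0.19 + 0.05 + 0.28 = 0.86
D = 1 − ½ × 0.86 = 1 − 0.430 = 0.5700

0.57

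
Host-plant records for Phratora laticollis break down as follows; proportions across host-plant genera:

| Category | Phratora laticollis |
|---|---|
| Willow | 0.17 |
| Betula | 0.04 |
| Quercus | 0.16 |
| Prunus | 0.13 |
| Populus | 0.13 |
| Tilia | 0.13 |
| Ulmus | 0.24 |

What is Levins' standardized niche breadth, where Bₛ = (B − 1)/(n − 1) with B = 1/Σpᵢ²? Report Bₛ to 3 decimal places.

Σpᵢ² = 0.17² + 0.04² + 0.16² + 0.13² + 0.13² + 0.13² + 0.24² = 0.0289 + 0.0016 + 0.0256 + 0.0169 + 0.0169 + 0.0169 + 0.0576 = 0.1644
B = 1 / 0.1644 = 6.08273
Bₛ = (B − 1)/(n − 1) = (6.08273 − 1)/(7 − 1) = 5.08273/6 = 0.84712

0.847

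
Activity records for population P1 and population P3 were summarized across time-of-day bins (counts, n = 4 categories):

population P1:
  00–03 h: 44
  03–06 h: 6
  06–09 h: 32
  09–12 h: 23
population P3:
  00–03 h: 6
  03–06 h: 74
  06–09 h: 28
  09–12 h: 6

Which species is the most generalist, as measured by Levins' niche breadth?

population P1

Proportions for population P1 (n=105): 44/105=0.4190, 6/105=0.0571, 32/105=0.3048, 23/105=0.2190
Proportions for population P3 (n=114): 6/114=0.0526, 74/114=0.6491, 28/114=0.2456, 6/114=0.0526
Σp_P1ᵢ² = 0.4190² + 0.0571² + 0.3048² + 0.2190² = 0.175561 + 0.003260 + 0.092903 + 0.047961 = 0.319685
B_P1 = 1 / 0.319685 = 3.1281
Σp_P3ᵢ² = 0.0526² + 0.6491² + 0.2456² + 0.0526² = 0.002767 + 0.421331 + 0.060319 + 0.002767 = 0.487184
B_P3 = 1 / 0.487184 = 2.0526
Highest B → broadest niche (most generalist): population P1 (B = 3.13).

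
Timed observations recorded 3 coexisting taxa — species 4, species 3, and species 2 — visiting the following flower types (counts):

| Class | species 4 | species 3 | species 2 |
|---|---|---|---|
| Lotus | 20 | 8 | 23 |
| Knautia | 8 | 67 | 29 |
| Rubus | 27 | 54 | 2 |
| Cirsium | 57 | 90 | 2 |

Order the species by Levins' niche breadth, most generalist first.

Proportions for species 4 (n=112): 20/112=0.1786, 8/112=0.0714, 27/112=0.2411, 57/112=0.5089
Proportions for species 3 (n=219): 8/219=0.0365, 67/219=0.3059, 54/219=0.2466, 90/219=0.4110
Proportions for species 2 (n=56): 23/56=0.4107, 29/56=0.5179, 2/56=0.0357, 2/56=0.0357
Σp_4ᵢ² = 0.1786² + 0.0714² + 0.2411² + 0.5089² = 0.031898 + 0.005098 + 0.058129 + 0.258979 = 0.354104
B_4 = 1 / 0.354104 = 2.8240
Σp_3ᵢ² = 0.0365² + 0.3059² + 0.2466² + 0.4110² = 0.001332 + 0.093575 + 0.060812 + 0.168921 = 0.324640
B_3 = 1 / 0.324640 = 3.0803
Σp_2ᵢ² = 0.4107² + 0.5179² + 0.0357² + 0.0357² = 0.168674 + 0.268220 + 0.001274 + 0.001274 = 0.439442
B_2 = 1 / 0.439442 = 2.2756
Ranking by B (broadest → narrowest): species 3 (3.08) > species 4 (2.82) > species 2 (2.28)

species 3 > species 4 > species 2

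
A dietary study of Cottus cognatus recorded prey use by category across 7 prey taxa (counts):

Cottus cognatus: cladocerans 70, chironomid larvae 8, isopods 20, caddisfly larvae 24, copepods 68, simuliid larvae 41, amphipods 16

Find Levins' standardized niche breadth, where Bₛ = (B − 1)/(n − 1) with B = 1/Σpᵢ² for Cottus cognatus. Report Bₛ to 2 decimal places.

Proportions for Cottus cognatus (n=247): 70/247=0.2834, 8/247=0.0324, 20/247=0.0810, 24/247=0.0972, 68/247=0.2753, 41/247=0.1660, 16/247=0.0648
Σpᵢ² = 0.2834² + 0.0324² + 0.0810² + 0.0972² + 0.2753² + 0.1660² + 0.0648² = 0.080316 + 0.001050 + 0.006561 + 0.009448 + 0.075790 + 0.027556 + 0.004199 = 0.204920
B = 1 / 0.204920 = 4.8800
Bₛ = (B − 1)/(n − 1) = (4.8800 − 1)/(7 − 1) = 3.8800/6 = 0.6467

0.65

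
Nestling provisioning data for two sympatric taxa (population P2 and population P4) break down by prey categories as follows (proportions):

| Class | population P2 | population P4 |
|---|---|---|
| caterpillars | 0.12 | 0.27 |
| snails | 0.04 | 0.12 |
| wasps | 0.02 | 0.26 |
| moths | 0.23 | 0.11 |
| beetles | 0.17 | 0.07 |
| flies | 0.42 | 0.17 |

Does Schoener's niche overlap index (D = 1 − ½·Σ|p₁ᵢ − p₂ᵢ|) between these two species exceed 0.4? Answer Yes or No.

Σ|p₁ᵢ − p₂ᵢ| = 0.15 + 0.08 + 0.24 + 0.12 + 0.10 + 0.25 = 0.94
D = 1 − ½ × 0.94 = 1 − 0.470 = 0.5300
D = 0.5300 > 0.4 → Yes.

Yes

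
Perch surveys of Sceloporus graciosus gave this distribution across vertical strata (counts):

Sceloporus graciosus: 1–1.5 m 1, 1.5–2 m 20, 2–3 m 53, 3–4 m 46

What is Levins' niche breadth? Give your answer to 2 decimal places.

2.70

Proportions for Sceloporus graciosus (n=120): 1/120=0.0083, 20/120=0.1667, 53/120=0.4417, 46/120=0.3833
Σpᵢ² = 0.0083² + 0.1667² + 0.4417² + 0.3833² = 0.000069 + 0.027789 + 0.195099 + 0.146919 = 0.369876
B = 1 / 0.369876 = 2.7036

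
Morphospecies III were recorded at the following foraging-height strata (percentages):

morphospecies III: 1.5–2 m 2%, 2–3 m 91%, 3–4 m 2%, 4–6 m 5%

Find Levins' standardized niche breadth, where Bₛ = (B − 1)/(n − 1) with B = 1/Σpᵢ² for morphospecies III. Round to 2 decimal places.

Convert percentages to proportions (divide by 100).
Σpᵢ² = 0.02² + 0.91² + 0.02² + 0.05² = 0.0004 + 0.8281 + 0.0004 + 0.0025 = 0.8314
B = 1 / 0.8314 = 1.2028
Bₛ = (B − 1)/(n − 1) = (1.2028 − 1)/(4 − 1) = 0.2028/3 = 0.0676

0.07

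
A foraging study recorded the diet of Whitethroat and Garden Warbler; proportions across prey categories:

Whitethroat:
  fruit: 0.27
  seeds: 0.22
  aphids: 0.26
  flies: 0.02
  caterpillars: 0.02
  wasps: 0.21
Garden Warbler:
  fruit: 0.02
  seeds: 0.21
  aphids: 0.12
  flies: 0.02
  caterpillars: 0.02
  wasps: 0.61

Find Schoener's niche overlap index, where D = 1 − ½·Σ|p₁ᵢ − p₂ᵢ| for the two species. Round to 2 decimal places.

0.60

Σ|p₁ᵢ − p₂ᵢ| = 0.25 + 0.01 + 0.14 + 0.00 + 0.00 + 0.40 = 0.80
D = 1 − ½ × 0.80 = 1 − 0.400 = 0.6000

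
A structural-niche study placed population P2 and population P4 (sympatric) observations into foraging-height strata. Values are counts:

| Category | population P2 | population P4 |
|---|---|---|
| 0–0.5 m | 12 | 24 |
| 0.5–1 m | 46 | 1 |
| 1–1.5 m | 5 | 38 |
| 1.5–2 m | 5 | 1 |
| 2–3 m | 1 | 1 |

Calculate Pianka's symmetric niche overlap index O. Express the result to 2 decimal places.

0.25

Proportions for population P2 (n=69): 12/69=0.1739, 46/69=0.6667, 5/69=0.0725, 5/69=0.0725, 1/69=0.0145
Proportions for population P4 (n=65): 24/65=0.3692, 1/65=0.0154, 38/65=0.5846, 1/65=0.0154, 1/65=0.0154
Σ p₁ᵢp₂ᵢ = 0.064204 + 0.010267 + 0.042384 + 0.001117 + 0.000223 = 0.118195
Σp_1ᵢ² = 0.1739² + 0.6667² + 0.0725² + 0.0725² + 0.0145² = 0.030241 + 0.444489 + 0.005256 + 0.005256 + 0.000210 = 0.485452
Σp_2ᵢ² = 0.3692² + 0.0154² + 0.5846² + 0.0154² + 0.0154² = 0.136309 + 0.000237 + 0.341757 + 0.000237 + 0.000237 = 0.478777
O = 0.118195 / √(0.485452 × 0.478777) = 0.118195 / 0.4821029 = 0.2452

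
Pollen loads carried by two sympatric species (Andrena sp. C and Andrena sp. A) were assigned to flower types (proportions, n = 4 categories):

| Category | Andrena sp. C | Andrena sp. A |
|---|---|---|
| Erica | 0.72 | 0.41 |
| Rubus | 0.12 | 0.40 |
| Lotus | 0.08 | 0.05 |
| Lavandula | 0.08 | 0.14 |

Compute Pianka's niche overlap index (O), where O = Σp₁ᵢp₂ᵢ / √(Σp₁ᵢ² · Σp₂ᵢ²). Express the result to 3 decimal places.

0.820

Σ p₁ᵢp₂ᵢ = 0.2952 + 0.0480 + 0.0040 + 0.0112 = 0.3584
Σp_1ᵢ² = 0.72² + 0.12² + 0.08² + 0.08² = 0.5184 + 0.0144 + 0.0064 + 0.0064 = 0.5456
Σp_2ᵢ² = 0.41² + 0.40² + 0.05² + 0.14² = 0.1681 + 0.1600 + 0.0025 + 0.0196 = 0.3502
O = 0.3584 / √(0.5456 × 0.3502) = 0.3584 / 0.437115 = 0.81992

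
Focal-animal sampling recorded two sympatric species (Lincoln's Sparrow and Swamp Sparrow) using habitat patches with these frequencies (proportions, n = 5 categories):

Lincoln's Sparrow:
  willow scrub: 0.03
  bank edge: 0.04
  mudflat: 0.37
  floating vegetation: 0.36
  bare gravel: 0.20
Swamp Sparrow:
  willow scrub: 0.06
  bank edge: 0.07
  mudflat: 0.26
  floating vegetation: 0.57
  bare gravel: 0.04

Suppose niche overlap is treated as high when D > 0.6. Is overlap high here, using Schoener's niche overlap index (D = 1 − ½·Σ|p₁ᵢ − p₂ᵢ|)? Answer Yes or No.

Yes

Σ|p₁ᵢ − p₂ᵢ| = 0.03 + 0.03 + 0.11 + 0.21 + 0.16 = 0.54
D = 1 − ½ × 0.54 = 1 − 0.270 = 0.7300
D = 0.7300 > 0.6 → Yes.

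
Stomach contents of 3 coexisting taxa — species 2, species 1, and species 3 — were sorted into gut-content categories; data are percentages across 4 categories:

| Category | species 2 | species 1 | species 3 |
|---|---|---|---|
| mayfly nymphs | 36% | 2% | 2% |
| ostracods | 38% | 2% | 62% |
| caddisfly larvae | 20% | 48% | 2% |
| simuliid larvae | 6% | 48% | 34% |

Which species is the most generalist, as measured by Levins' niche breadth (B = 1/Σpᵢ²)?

Convert percentages to proportions (divide by 100).
Σp_2ᵢ² = 0.36² + 0.38² + 0.20² + 0.06² = 0.1296 + 0.1444 + 0.0400 + 0.0036 = 0.3176
B_2 = 1 / 0.3176 = 3.1486
Σp_1ᵢ² = 0.02² + 0.02² + 0.48² + 0.48² = 0.0004 + 0.0004 + 0.2304 + 0.2304 = 0.4616
B_1 = 1 / 0.4616 = 2.1664
Σp_3ᵢ² = 0.02² + 0.62² + 0.02² + 0.34² = 0.0004 + 0.3844 + 0.0004 + 0.1156 = 0.5008
B_3 = 1 / 0.5008 = 1.9968
Highest B → broadest niche (most generalist): species 2 (B = 3.15).

species 2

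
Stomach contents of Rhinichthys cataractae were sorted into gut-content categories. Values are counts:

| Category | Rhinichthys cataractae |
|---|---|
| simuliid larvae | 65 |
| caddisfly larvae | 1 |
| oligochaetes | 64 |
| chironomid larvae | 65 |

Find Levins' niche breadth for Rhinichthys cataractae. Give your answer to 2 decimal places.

3.03

Proportions for Rhinichthys cataractae (n=195): 65/195=0.3333, 1/195=0.0051, 64/195=0.3282, 65/195=0.3333
Σpᵢ² = 0.3333² + 0.0051² + 0.3282² + 0.3333² = 0.111089 + 0.000026 + 0.107715 + 0.111089 = 0.329919
B = 1 / 0.329919 = 3.0310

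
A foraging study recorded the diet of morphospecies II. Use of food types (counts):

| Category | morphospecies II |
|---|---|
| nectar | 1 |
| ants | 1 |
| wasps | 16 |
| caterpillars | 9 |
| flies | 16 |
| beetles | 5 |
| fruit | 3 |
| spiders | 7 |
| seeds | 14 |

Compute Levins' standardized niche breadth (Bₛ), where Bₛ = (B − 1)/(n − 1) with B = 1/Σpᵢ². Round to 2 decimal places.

0.62

Proportions for morphospecies II (n=72): 1/72=0.0139, 1/72=0.0139, 16/72=0.2222, 9/72=0.1250, 16/72=0.2222, 5/72=0.0694, 3/72=0.0417, 7/72=0.0972, 14/72=0.1944
Σpᵢ² = 0.0139² + 0.0139² + 0.2222² + 0.1250² + 0.2222² + 0.0694² + 0.0417² + 0.0972² + 0.1944² = 0.000193 + 0.000193 + 0.049373 + 0.015625 + 0.049373 + 0.004816 + 0.001739 + 0.009448 + 0.037791 = 0.168551
B = 1 / 0.168551 = 5.9329
Bₛ = (B − 1)/(n − 1) = (5.9329 − 1)/(9 − 1) = 4.9329/8 = 0.6166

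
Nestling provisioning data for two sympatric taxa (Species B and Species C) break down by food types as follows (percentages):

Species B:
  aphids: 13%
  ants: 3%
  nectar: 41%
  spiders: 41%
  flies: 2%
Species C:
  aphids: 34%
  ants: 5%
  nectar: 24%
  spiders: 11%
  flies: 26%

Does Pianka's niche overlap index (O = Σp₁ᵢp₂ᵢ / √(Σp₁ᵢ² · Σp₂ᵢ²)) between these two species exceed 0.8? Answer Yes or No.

No

Convert percentages to proportions (divide by 100).
Σ p₁ᵢp₂ᵢ = 0.0442 + 0.0015 + 0.0984 + 0.0451 + 0.0052 = 0.1944
Σp_1ᵢ² = 0.13² + 0.03² + 0.41² + 0.41² + 0.02² = 0.0169 + 0.0009 + 0.1681 + 0.1681 + 0.0004 = 0.3544
Σp_2ᵢ² = 0.34² + 0.05² + 0.24² + 0.11² + 0.26² = 0.1156 + 0.0025 + 0.0576 + 0.0121 + 0.0676 = 0.2554
O = 0.1944 / √(0.3544 × 0.2554) = 0.1944 / 0.30086 = 0.6461
O = 0.6461 < 0.8 → No.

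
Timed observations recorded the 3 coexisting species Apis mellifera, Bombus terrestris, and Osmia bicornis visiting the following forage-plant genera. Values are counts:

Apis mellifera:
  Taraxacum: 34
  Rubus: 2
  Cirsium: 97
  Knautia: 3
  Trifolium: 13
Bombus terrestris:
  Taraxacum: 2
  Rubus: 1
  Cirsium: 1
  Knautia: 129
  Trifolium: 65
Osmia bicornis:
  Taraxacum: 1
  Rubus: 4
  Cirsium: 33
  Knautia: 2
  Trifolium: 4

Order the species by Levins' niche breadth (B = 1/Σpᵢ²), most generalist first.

Apis mellifera > Bombus terrestris > Osmia bicornis

Proportions for Apis mellifera (n=149): 34/149=0.2282, 2/149=0.0134, 97/149=0.6510, 3/149=0.0201, 13/149=0.0872
Proportions for Bombus terrestris (n=198): 2/198=0.0101, 1/198=0.0051, 1/198=0.0051, 129/198=0.6515, 65/198=0.3283
Proportions for Osmia bicornis (n=44): 1/44=0.0227, 4/44=0.0909, 33/44=0.7500, 2/44=0.0455, 4/44=0.0909
Σp_mellᵢ² = 0.2282² + 0.0134² + 0.6510² + 0.0201² + 0.0872² = 0.052075 + 0.000180 + 0.423801 + 0.000404 + 0.007604 = 0.484064
B_mell = 1 / 0.484064 = 2.0658
Σp_terrᵢ² = 0.0101² + 0.0051² + 0.0051² + 0.6515² + 0.3283² = 0.000102 + 0.000026 + 0.000026 + 0.424452 + 0.107781 = 0.532387
B_terr = 1 / 0.532387 = 1.8783
Σp_bicoᵢ² = 0.0227² + 0.0909² + 0.7500² + 0.0455² + 0.0909² = 0.000515 + 0.008263 + 0.562500 + 0.002070 + 0.008263 = 0.581611
B_bico = 1 / 0.581611 = 1.7194
Ranking by B (broadest → narrowest): Apis mellifera (2.07) > Bombus terrestris (1.88) > Osmia bicornis (1.72)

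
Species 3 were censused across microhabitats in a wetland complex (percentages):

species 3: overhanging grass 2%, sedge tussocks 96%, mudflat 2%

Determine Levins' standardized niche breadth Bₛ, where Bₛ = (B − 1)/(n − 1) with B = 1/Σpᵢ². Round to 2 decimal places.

0.04

Convert percentages to proportions (divide by 100).
Σpᵢ² = 0.02² + 0.96² + 0.02² = 0.0004 + 0.9216 + 0.0004 = 0.9224
B = 1 / 0.9224 = 1.0841
Bₛ = (B − 1)/(n − 1) = (1.0841 − 1)/(3 − 1) = 0.0841/2 = 0.0421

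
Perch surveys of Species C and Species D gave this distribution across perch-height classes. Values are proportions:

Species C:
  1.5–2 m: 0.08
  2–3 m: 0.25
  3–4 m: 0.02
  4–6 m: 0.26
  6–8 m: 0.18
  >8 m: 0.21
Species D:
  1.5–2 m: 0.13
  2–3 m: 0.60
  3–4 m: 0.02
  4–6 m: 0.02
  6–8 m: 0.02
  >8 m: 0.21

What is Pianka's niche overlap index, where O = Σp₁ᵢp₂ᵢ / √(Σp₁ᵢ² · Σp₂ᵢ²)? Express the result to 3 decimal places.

Σ p₁ᵢp₂ᵢ = 0.0104 + 0.1500 + 0.0004 + 0.0052 + 0.0036 + 0.0441 = 0.2137
Σp_1ᵢ² = 0.08² + 0.25² + 0.02² + 0.26² + 0.18² + 0.21² = 0.0064 + 0.0625 + 0.0004 + 0.0676 + 0.0324 + 0.0441 = 0.2134
Σp_2ᵢ² = 0.13² + 0.60² + 0.02² + 0.02² + 0.02² + 0.21² = 0.0169 + 0.3600 + 0.0004 + 0.0004 + 0.0004 + 0.0441 = 0.4222
O = 0.2137 / √(0.2134 × 0.4222) = 0.2137 / 0.300162 = 0.71195

0.712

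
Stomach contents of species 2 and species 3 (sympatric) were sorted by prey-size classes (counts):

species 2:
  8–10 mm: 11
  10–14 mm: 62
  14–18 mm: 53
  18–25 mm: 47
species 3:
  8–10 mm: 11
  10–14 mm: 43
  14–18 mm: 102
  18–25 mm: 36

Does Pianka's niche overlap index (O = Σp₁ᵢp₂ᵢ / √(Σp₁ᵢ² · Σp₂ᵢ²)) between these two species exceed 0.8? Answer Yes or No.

Proportions for species 2 (n=173): 11/173=0.0636, 62/173=0.3584, 53/173=0.3064, 47/173=0.2717
Proportions for species 3 (n=192): 11/192=0.0573, 43/192=0.2240, 102/192=0.5313, 36/192=0.1875
Σ p₁ᵢp₂ᵢ = 0.003644 + 0.080282 + 0.162790 + 0.050944 = 0.297660
Σp_1ᵢ² = 0.0636² + 0.3584² + 0.3064² + 0.2717² = 0.004045 + 0.128451 + 0.093881 + 0.073821 = 0.300198
Σp_2ᵢ² = 0.0573² + 0.2240² + 0.5313² + 0.1875² = 0.003283 + 0.050176 + 0.282280 + 0.035156 = 0.370895
O = 0.297660 / √(0.300198 × 0.370895) = 0.297660 / 0.3336794 = 0.8921
O = 0.8921 > 0.8 → Yes.

Yes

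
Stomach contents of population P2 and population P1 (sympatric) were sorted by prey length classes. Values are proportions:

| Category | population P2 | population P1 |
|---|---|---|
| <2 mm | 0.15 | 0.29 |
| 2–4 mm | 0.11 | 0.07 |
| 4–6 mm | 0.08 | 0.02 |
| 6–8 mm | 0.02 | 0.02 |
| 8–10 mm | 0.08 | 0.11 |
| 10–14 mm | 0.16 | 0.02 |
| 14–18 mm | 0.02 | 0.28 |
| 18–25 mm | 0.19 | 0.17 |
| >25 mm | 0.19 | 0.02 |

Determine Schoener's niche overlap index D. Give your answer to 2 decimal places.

0.57

Σ|p₁ᵢ − p₂ᵢ| = 0.14 + 0.04 + 0.06 + 0.00 + 0.03 + 0.14 + 0.26 + 0.02 + 0.17 = 0.86
D = 1 − ½ × 0.86 = 1 − 0.430 = 0.5700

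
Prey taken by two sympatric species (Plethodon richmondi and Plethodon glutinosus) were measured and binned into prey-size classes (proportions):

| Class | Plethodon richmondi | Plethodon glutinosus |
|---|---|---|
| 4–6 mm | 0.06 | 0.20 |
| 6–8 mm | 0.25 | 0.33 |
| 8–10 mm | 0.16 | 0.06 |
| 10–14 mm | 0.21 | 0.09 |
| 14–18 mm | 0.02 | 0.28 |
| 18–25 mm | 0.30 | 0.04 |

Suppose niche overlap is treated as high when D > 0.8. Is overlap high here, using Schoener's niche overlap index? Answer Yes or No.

Σ|p₁ᵢ − p₂ᵢ| = 0.14 + 0.08 + 0.10 + 0.12 + 0.26 + 0.26 = 0.96
D = 1 − ½ × 0.96 = 1 − 0.480 = 0.5200
D = 0.5200 < 0.8 → No.

No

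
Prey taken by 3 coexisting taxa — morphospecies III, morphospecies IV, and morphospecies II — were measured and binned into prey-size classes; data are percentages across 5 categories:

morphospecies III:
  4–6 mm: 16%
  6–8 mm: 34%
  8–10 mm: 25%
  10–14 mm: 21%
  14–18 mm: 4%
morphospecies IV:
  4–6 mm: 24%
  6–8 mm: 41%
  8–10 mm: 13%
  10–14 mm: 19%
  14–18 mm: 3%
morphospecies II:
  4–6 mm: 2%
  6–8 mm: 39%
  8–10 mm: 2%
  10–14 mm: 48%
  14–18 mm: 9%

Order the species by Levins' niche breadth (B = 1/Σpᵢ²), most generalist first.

morphospecies III > morphospecies IV > morphospecies II

Convert percentages to proportions (divide by 100).
Σp_IIIᵢ² = 0.16² + 0.34² + 0.25² + 0.21² + 0.04² = 0.0256 + 0.1156 + 0.0625 + 0.0441 + 0.0016 = 0.2494
B_III = 1 / 0.2494 = 4.0096
Σp_IVᵢ² = 0.24² + 0.41² + 0.13² + 0.19² + 0.03² = 0.0576 + 0.1681 + 0.0169 + 0.0361 + 0.0009 = 0.2796
B_IV = 1 / 0.2796 = 3.5765
Σp_IIᵢ² = 0.02² + 0.39² + 0.02² + 0.48² + 0.09² = 0.0004 + 0.1521 + 0.0004 + 0.2304 + 0.0081 = 0.3914
B_II = 1 / 0.3914 = 2.5549
Ranking by B (broadest → narrowest): morphospecies III (4.01) > morphospecies IV (3.58) > morphospecies II (2.55)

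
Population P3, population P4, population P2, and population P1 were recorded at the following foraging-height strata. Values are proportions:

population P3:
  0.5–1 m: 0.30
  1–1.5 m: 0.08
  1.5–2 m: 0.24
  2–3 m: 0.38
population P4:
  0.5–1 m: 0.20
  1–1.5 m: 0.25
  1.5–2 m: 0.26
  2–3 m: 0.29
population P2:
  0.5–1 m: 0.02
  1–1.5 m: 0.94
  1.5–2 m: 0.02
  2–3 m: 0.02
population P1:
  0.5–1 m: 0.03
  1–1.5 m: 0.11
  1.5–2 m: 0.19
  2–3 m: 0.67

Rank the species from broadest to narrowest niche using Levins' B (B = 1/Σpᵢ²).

Σp_P3ᵢ² = 0.30² + 0.08² + 0.24² + 0.38² = 0.0900 + 0.0064 + 0.0576 + 0.1444 = 0.2984
B_P3 = 1 / 0.2984 = 3.3512
Σp_P4ᵢ² = 0.20² + 0.25² + 0.26² + 0.29² = 0.0400 + 0.0625 + 0.0676 + 0.0841 = 0.2542
B_P4 = 1 / 0.2542 = 3.9339
Σp_P2ᵢ² = 0.02² + 0.94² + 0.02² + 0.02² = 0.0004 + 0.8836 + 0.0004 + 0.0004 = 0.8848
B_P2 = 1 / 0.8848 = 1.1302
Σp_P1ᵢ² = 0.03² + 0.11² + 0.19² + 0.67² = 0.0009 + 0.0121 + 0.0361 + 0.4489 = 0.4980
B_P1 = 1 / 0.4980 = 2.0080
Ranking by B (broadest → narrowest): population P4 (3.93) > population P3 (3.35) > population P1 (2.01) > population P2 (1.13)

population P4 > population P3 > population P1 > population P2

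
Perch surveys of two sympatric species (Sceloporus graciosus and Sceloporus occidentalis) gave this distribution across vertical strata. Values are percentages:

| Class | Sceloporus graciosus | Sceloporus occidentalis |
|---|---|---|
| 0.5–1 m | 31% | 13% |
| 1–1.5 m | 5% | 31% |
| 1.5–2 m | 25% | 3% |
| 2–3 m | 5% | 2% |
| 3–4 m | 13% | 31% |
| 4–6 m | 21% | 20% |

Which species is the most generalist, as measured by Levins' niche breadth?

Sceloporus graciosus

Convert percentages to proportions (divide by 100).
Σp_gracᵢ² = 0.31² + 0.05² + 0.25² + 0.05² + 0.13² + 0.21² = 0.0961 + 0.0025 + 0.0625 + 0.0025 + 0.0169 + 0.0441 = 0.2246
B_grac = 1 / 0.2246 = 4.4524
Σp_occiᵢ² = 0.13² + 0.31² + 0.03² + 0.02² + 0.31² + 0.20² = 0.0169 + 0.0961 + 0.0009 + 0.0004 + 0.0961 + 0.0400 = 0.2504
B_occi = 1 / 0.2504 = 3.9936
Highest B → broadest niche (most generalist): Sceloporus graciosus (B = 4.45).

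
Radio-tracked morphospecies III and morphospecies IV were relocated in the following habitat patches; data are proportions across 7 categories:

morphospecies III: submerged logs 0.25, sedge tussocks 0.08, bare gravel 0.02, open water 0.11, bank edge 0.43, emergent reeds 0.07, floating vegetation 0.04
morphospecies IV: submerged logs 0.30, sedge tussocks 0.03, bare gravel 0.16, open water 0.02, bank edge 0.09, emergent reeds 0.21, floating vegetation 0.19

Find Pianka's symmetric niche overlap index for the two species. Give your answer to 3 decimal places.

0.608

Σ p₁ᵢp₂ᵢ = 0.0750 + 0.0024 + 0.0032 + 0.0022 + 0.0387 + 0.0147 + 0.0076 = 0.1438
Σp_1ᵢ² = 0.25² + 0.08² + 0.02² + 0.11² + 0.43² + 0.07² + 0.04² = 0.0625 + 0.0064 + 0.0004 + 0.0121 + 0.1849 + 0.0049 + 0.0016 = 0.2728
Σp_2ᵢ² = 0.30² + 0.03² + 0.16² + 0.02² + 0.09² + 0.21² + 0.19² = 0.0900 + 0.0009 + 0.0256 + 0.0004 + 0.0081 + 0.0441 + 0.0361 = 0.2052
O = 0.1438 / √(0.2728 × 0.2052) = 0.1438 / 0.236598 = 0.60778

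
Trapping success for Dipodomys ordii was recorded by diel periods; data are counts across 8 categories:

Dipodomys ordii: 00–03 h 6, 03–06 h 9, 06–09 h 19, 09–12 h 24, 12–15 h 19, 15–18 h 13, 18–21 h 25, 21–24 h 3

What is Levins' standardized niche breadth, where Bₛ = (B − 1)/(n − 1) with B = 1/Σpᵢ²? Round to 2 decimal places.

0.75

Proportions for Dipodomys ordii (n=118): 6/118=0.0508, 9/118=0.0763, 19/118=0.1610, 24/118=0.2034, 19/118=0.1610, 13/118=0.1102, 25/118=0.2119, 3/118=0.0254
Σpᵢ² = 0.0508² + 0.0763² + 0.1610² + 0.2034² + 0.1610² + 0.1102² + 0.2119² + 0.0254² = 0.002581 + 0.005822 + 0.025921 + 0.041372 + 0.025921 + 0.012144 + 0.044902 + 0.000645 = 0.159308
B = 1 / 0.159308 = 6.2771
Bₛ = (B − 1)/(n − 1) = (6.2771 − 1)/(8 − 1) = 5.2771/7 = 0.7539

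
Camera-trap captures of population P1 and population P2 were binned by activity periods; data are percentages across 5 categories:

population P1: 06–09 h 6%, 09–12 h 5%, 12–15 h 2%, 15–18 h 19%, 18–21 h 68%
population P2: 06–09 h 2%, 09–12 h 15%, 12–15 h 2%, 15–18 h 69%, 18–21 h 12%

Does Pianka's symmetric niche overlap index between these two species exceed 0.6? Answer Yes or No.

No

Convert percentages to proportions (divide by 100).
Σ p₁ᵢp₂ᵢ = 0.0012 + 0.0075 + 0.0004 + 0.1311 + 0.0816 = 0.2218
Σp_1ᵢ² = 0.06² + 0.05² + 0.02² + 0.19² + 0.68² = 0.0036 + 0.0025 + 0.0004 + 0.0361 + 0.4624 = 0.5050
Σp_2ᵢ² = 0.02² + 0.15² + 0.02² + 0.69² + 0.12² = 0.0004 + 0.0225 + 0.0004 + 0.4761 + 0.0144 = 0.5138
O = 0.2218 / √(0.5050 × 0.5138) = 0.2218 / 0.50938 = 0.4354
O = 0.4354 < 0.6 → No.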